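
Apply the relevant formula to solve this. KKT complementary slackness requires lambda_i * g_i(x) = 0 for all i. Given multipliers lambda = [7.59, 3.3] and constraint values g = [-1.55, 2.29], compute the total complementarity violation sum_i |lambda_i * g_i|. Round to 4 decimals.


KKT complementary slackness check:
lambda_1 * g_1 = 7.59 * -1.55 = -11.7645
lambda_2 * g_2 = 3.3 * 2.29 = 7.557
Total violation = 11.7645 + 7.557 = 19.3215


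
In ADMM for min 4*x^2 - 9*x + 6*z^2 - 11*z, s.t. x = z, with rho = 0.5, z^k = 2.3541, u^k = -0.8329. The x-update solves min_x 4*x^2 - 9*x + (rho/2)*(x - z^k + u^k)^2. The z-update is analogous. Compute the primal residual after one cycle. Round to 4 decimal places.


ADMM iteration with rho = 0.5, z^k = 2.3541, u^k = -0.8329
Step 1: x-update.
Minimize 4*x^2 - 9*x + (0.5/2)*(x - 2.3541 - 0.8329)^2
FOC: (2*4 + 0.5)*x = 9 + 0.5*(2.3541 + 0.8329)
x^{k+1} = 1.2463
Step 2: z-update.
Minimize 6*z^2 - 11*z + (0.5/2)*(1.2463 - z - 0.8329)^2
FOC: (2*6 + 0.5)*z = 11 + 0.5*(1.2463 - 0.8329)
z^{k+1} = 0.8965
Step 3: u-update.
u^{k+1} = -0.8329 + 1.2463 - 0.8965 = -0.4831
Step 4: Primal residual = |1.2463 - 0.8965| = 0.3498


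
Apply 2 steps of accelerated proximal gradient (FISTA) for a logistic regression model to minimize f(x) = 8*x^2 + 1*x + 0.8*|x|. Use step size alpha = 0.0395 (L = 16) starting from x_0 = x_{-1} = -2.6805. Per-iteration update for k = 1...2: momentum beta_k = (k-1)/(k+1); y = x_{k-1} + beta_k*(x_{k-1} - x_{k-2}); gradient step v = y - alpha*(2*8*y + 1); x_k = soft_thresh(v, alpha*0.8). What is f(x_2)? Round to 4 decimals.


FISTA on f(x) = 8*x^2 + 1*x + 0.8*|x|
L = 16, alpha = 0.0395
Iteration 1: beta = 0.0, y = -2.6805 + 0.0*(-2.6805 + 2.6805) = -2.6805
  grad(y) = -41.888, v = y - alpha*grad = -1.0259
  prox(v) = soft_thresh(-1.0259, 0.0316) = -0.9943
Iteration 2: beta = 0.3333, y = -0.9943 + 0.3333*(-0.9943 + 2.6805) = -0.4323
  grad(y) = -5.9162, v = y - alpha*grad = -0.1986
  prox(v) = soft_thresh(-0.1986, 0.0316) = -0.167
f(x_2) = 8*(-0.167)^2 + 1*(-0.167) + 0.8*|-0.167| = 0.1896


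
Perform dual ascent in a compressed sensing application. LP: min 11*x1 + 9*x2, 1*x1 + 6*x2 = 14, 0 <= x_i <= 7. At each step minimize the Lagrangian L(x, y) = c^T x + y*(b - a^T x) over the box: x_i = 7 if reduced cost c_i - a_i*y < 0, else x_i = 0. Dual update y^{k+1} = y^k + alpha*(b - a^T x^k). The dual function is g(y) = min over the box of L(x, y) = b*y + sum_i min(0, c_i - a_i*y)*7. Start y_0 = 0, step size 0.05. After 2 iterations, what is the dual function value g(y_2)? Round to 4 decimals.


Dual ascent for LP: min 11*x1 + 9*x2, 1*x1 + 6*x2 = 14, 0 <= x_i <= 7
Step 1: y^k = 0.0, reduced costs: (11.0, 9.0)
  x^k = (0.0, 0.0), subgradient = b - a^T x = 14.0
  y^{k+1} = 0.0 + 0.05*14.0 = 0.7
Step 2: y^k = 0.7, reduced costs: (10.3, 4.8)
  x^k = (0.0, 0.0), subgradient = b - a^T x = 14.0
  y^{k+1} = 0.7 + 0.05*14.0 = 1.4
Dual objective at y_2 = 1.4: reduced costs (9.6, 0.6), box minimizer x = (0.0, 0.0)
g(y_2) = b*y + (c1 - a1*y)*x1 + (c2 - a2*y)*x2 = 14*1.4 + 9.6*0.0 + 0.6*0.0 = 19.6 + 0.0 + 0.0 = 19.6


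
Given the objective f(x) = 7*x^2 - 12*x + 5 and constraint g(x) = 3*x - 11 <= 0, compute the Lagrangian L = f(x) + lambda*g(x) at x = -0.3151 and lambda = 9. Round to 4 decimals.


Step 1: Evaluate f(x).
f(-0.3151) = 7*(-0.3151)^2 - 12*(-0.3151) + 5 = 9.4762
Step 2: Evaluate g(x).
g(-0.3151) = 3*-0.3151 - 11 = -11.9453
Step 3: Compute Lagrangian.
L = 9.4762 + 9*-11.9453 = -98.0315


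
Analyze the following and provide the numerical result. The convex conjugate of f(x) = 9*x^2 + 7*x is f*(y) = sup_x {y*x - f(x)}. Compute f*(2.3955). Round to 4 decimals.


f*(y) = sup_x {y*x - a*x^2 - b*x} = sup_x {(y-b)*x - a*x^2}
FOC: (y - b) - 2a*x = 0 => x* = (y - b)/(2a)
x* = (2.3955 - 7)/(2*9) = -0.2558
f*(2.3955) = (y-b)^2/(4a) = (2.3955 - 7)^2/(4*9)
= 21.2014/36 = 0.5889


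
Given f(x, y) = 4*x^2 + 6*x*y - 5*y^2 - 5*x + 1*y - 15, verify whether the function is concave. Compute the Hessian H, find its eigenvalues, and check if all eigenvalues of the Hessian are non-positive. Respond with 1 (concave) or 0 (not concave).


The Hessian of f(x,y) = 4*x^2 + 6*x*y - 5*y^2 - 5*x + 1*y - 15 is:
H = [[8, 6], [6, -10]]
Trace = 8 - 10 = -2
Determinant = 8*-10 - (6)^2 = -116
Discriminant = (-2)^2 - 4*-116 = 468.0
Eigenvalues: lambda_1 = -11.8167, lambda_2 = 9.8167
The function is not concave.

0


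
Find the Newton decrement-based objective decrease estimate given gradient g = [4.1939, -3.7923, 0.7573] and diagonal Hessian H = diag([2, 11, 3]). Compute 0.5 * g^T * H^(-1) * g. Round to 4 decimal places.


Step 1: H is diagonal, so H^(-1) * g = [2.097, -0.3448, 0.2524].
Step 2: g^T H^(-1) g = sum_i g_i^2 / H_ii
  = (4.1939)^2/2 + (-3.7923)^2/11 + (0.7573)^2/3
  = 8.7944 + 1.3074 + 0.1912 = 10.293
Step 3: Objective decrease = 0.5 * g^T H^(-1) g = 5.1465


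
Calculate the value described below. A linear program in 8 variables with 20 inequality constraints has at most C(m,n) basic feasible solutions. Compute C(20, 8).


Each vertex corresponds to some choice of n active constraints out of m, so the number of vertices is at most C(m, n) = m! / (n!(m-n)!).
m = 20, n = 8
Numerator: 20 * 19 * 18 * 17 * 16 * 15 * 14 * 13
Denominator: 8! = 40320
C(20, 8) = 125970


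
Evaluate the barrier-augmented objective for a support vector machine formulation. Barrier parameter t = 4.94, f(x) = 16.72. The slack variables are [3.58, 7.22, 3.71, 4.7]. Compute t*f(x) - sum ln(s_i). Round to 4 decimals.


Step 1: Compute log-barrier.
ln values: [1.2754, 1.9769, 1.311, 1.5476]
phi = -(1.2754 + 1.9769 + 1.311 + 1.5476) = -6.1108
Step 2: Compute augmented objective.
t*f(x) = 4.94*16.72 = 82.5968
Total = 82.5968 - 6.1108 = 76.486


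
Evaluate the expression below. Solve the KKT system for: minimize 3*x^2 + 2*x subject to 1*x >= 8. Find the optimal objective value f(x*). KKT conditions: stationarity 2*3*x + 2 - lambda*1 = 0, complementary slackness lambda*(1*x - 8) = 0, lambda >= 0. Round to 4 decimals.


Step 1: Try lambda = 0 (constraint inactive).
x_unc = -2/(2*3) = -0.3333
Check: 1*-0.3333 = -0.3333 < 8 -- violated!
Step 2: Constraint must be active: 1*x = 8
x* = 8/1 = 8.0
lambda = (2*3*8.0 + 2)/1 = 50.0
Step 3: Compute optimal value.
f(x*) = 3*8.0^2 + 2*8.0 = 208.0


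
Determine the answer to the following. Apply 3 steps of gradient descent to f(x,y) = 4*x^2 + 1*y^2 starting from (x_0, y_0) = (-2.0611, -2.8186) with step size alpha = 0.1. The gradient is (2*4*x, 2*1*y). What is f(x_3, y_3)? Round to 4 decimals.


Gradient descent on f(x,y) = 4*x^2 + 1*y^2.
Starting point: (-2.0611, -2.8186), alpha = 0.1
Step 1: grad_x = 2*4*-2.0611 = -16.4888, grad_y = 2*1*-2.8186 = -5.6372
  x_1 = -2.0611 - 0.1*-16.4888 = -0.4122
  y_1 = -2.8186 - 0.1*-5.6372 = -2.2549
Step 2: grad_x = 2*4*-0.4122 = -3.2978, grad_y = 2*1*-2.2549 = -4.5098
  x_2 = -0.4122 - 0.1*-3.2978 = -0.0824
  y_2 = -2.2549 - 0.1*-4.5098 = -1.8039
Step 3: grad_x = 2*4*-0.0824 = -0.6596, grad_y = 2*1*-1.8039 = -3.6078
  x_3 = -0.0824 - 0.1*-0.6596 = -0.0165
  y_3 = -1.8039 - 0.1*-3.6078 = -1.4431
f(-0.0165, -1.4431) = 4*(-0.0165)^2 + 1*(-1.4431)^2 = 2.0837


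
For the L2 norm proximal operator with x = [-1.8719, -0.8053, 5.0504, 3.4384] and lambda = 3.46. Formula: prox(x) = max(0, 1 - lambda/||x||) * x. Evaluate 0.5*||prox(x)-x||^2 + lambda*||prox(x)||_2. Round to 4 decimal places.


Step 1: Compute ||x||.
||x|| = 6.4406
Step 2: Compute scaling factor.
scale = max(0, 1 - 3.46/6.4406) = 0.4628
Step 3: prox(x) = [-0.8663, -0.3727, 2.3372, 1.5912]
||prox(x)|| = 2.9806
Step 4: Proximal objective.
0.5*||prox-x||^2 = 5.9858
lambda*||prox|| = 10.3129
Total = 16.2988


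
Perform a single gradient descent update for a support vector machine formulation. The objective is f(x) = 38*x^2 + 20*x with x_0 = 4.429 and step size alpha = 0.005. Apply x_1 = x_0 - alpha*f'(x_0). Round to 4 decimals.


We compute the gradient at x_0 and apply the update.
f'(x) = 76*x + 20
f'(4.429) = 76*4.429 + 20 = 356.604
x_1 = 4.429 - 0.005*356.604 = 2.646


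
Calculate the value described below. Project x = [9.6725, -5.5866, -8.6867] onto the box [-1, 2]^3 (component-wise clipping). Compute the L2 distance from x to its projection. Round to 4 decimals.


Project each component onto [-1, 2].
clip(9.6725) = 2.0, clip(-5.5866) = -1.0, clip(-8.6867) = -1.0
Projection = [2.0, -1.0, -1.0]
Squared diffs: [58.8673, 21.0369, 59.0854]
Distance = sqrt(138.9896) = 11.7894


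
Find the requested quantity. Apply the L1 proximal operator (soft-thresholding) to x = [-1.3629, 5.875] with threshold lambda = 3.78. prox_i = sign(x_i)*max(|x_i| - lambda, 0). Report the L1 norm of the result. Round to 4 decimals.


Soft-thresholding with lambda = 3.78:
prox(-1.3629) = sign(-1.3629)*max(|-1.3629| - 3.78, 0) = 0.0
prox(5.875) = sign(5.875)*max(|5.875| - 3.78, 0) = 2.095
prox(x) = [0.0, 2.095]
||prox(x)||_1 = 0.0 + 2.095 = 2.095


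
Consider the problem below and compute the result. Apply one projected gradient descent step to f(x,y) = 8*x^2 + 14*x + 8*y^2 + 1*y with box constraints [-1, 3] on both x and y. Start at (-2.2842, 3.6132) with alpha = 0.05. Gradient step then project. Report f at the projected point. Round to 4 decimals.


Step 1: Compute gradient at (-2.2842, 3.6132).
grad_x = 2*8*-2.2842 + 14 = -22.5472
grad_y = 2*8*3.6132 + 1 = 58.8112
Step 2: Gradient step.
x_raw = -2.2842 - 0.05*-22.5472 = -1.1568
y_raw = 3.6132 - 0.05*58.8112 = 0.6726
Step 3: Project onto [-1, 3].
x_proj = clip(-1.1568) = -1.0
y_proj = clip(0.6726) = 0.6726
Step 4: Evaluate f.
f(-1.0, 0.6726) = -1.7078


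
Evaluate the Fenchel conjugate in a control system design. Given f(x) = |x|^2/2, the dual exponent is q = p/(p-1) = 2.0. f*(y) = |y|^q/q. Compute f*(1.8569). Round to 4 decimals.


The conjugate exponent q satisfies 1/p + 1/q = 1.
p = 2, so q = 2/(2 - 1) = 2.0
|y|^q = 1.8569^2.0 = 3.4481
f*(1.8569) = 3.4481 / 2.0 = 1.724


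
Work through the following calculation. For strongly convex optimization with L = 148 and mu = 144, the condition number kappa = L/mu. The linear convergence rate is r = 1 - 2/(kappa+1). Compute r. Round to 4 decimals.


Step 1: Compute the condition number.
kappa = L/mu = 148/144 = 1.0278
Step 2: Compute the convergence rate.
r = 1 - 2/(kappa + 1) = 1 - 2*mu/(L + mu) = (L - mu)/(L + mu) = 4/292 = 0.0137


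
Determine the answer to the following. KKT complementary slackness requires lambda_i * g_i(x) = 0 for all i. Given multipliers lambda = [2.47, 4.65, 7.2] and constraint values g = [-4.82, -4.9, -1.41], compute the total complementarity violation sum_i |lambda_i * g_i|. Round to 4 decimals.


KKT complementary slackness check:
lambda_1 * g_1 = 2.47 * -4.82 = -11.9054
lambda_2 * g_2 = 4.65 * -4.9 = -22.785
lambda_3 * g_3 = 7.2 * -1.41 = -10.152
Total violation = 11.9054 + 22.785 + 10.152 = 44.8424


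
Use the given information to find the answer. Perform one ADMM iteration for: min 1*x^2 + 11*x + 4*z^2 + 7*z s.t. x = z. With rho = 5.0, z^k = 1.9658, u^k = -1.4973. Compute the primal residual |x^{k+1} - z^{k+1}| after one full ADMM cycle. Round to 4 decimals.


ADMM iteration with rho = 5.0, z^k = 1.9658, u^k = -1.4973
Step 1: x-update.
Minimize 1*x^2 + 11*x + (5.0/2)*(x - 1.9658 - 1.4973)^2
FOC: (2*1 + 5.0)*x = -11 + 5.0*(1.9658 + 1.4973)
x^{k+1} = 0.9022
Step 2: z-update.
Minimize 4*z^2 + 7*z + (5.0/2)*(0.9022 - z - 1.4973)^2
FOC: (2*4 + 5.0)*z = -7 + 5.0*(0.9022 - 1.4973)
z^{k+1} = -0.7673
Step 3: u-update.
u^{k+1} = -1.4973 + 0.9022 + 0.7673 = 0.1723
Step 4: Primal residual = |0.9022 + 0.7673| = 1.6696


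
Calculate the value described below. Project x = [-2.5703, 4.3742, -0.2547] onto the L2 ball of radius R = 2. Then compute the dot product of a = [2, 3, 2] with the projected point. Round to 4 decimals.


Step 1: Compute ||x|| (intermediates to 6 decimals).
||x|| = sqrt((-2.5703)^2 + 4.3742^2 + (-0.2547)^2) = 5.079856
Step 2: Project.
Since ||x|| > R, scale = R/||x|| = 2/5.079856 = 0.393712, proj(x) = scale * x
proj(x) = [-1.011958, 1.722175, -0.100278]
Step 3: Dot product.
a^T * proj(x) = 2*(-1.011958) + 3*1.722175 + 2*(-0.100278) = 2.9421


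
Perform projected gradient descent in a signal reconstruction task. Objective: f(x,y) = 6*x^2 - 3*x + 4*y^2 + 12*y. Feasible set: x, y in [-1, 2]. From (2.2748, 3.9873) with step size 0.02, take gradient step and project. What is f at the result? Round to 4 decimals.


Step 1: Compute gradient at (2.2748, 3.9873).
grad_x = 2*6*2.2748 - 3 = 24.2976
grad_y = 2*4*3.9873 + 12 = 43.8984
Step 2: Gradient step.
x_raw = 2.2748 - 0.02*24.2976 = 1.7888
y_raw = 3.9873 - 0.02*43.8984 = 3.1093
Step 3: Project onto [-1, 2].
x_proj = clip(1.7888) = 1.7888
y_proj = clip(3.1093) = 2.0
Step 4: Evaluate f.
f(1.7888, 2.0) = 53.8333


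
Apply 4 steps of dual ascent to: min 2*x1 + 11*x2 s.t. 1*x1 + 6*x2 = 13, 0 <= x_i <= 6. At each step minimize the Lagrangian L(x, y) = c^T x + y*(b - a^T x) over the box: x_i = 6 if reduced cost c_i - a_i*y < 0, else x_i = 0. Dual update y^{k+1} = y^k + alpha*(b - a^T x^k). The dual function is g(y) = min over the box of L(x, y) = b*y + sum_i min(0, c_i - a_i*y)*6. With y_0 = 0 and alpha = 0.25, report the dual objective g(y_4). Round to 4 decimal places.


Dual ascent for LP: min 2*x1 + 11*x2, 1*x1 + 6*x2 = 13, 0 <= x_i <= 6
Step 1: y^k = 0.0, reduced costs: (2.0, 11.0)
  x^k = (0.0, 0.0), subgradient = b - a^T x = 13.0
  y^{k+1} = 0.0 + 0.25*13.0 = 3.25
Step 2: y^k = 3.25, reduced costs: (-1.25, -8.5)
  x^k = (6.0, 6.0), subgradient = b - a^T x = -29.0
  y^{k+1} = 3.25 + 0.25*-29.0 = -4.0
Step 3: y^k = -4.0, reduced costs: (6.0, 35.0)
  x^k = (0.0, 0.0), subgradient = b - a^T x = 13.0
  y^{k+1} = -4.0 + 0.25*13.0 = -0.75
Step 4: y^k = -0.75, reduced costs: (2.75, 15.5)
  x^k = (0.0, 0.0), subgradient = b - a^T x = 13.0
  y^{k+1} = -0.75 + 0.25*13.0 = 2.5
Dual objective at y_4 = 2.5: reduced costs (-0.5, -4.0), box minimizer x = (6.0, 6.0)
g(y_4) = b*y + (c1 - a1*y)*x1 + (c2 - a2*y)*x2 = 13*2.5 + (-0.5)*6.0 + (-4.0)*6.0 = 32.5 - 3.0 - 24.0 = 5.5


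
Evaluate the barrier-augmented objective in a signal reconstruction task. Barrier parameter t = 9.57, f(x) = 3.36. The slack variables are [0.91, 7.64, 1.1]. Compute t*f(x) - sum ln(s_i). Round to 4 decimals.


Step 1: Compute log-barrier.
ln values: [-0.0943, 2.0334, 0.0953]
phi = -(-0.0943 + 2.0334 + 0.0953) = -2.0344
Step 2: Compute augmented objective.
t*f(x) = 9.57*3.36 = 32.1552
Total = 32.1552 - 2.0344 = 30.1208


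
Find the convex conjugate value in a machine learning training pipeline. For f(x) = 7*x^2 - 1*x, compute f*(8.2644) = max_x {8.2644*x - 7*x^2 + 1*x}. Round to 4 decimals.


f*(y) = sup_x {y*x - a*x^2 - b*x} = sup_x {(y-b)*x - a*x^2}
FOC: (y - b) - 2a*x = 0 => x* = (y - b)/(2a)
x* = (8.2644 + 1)/(2*7) = 0.6617
f*(8.2644) = (y-b)^2/(4a) = (8.2644 + 1)^2/(4*7)
= 85.8291/28 = 3.0653


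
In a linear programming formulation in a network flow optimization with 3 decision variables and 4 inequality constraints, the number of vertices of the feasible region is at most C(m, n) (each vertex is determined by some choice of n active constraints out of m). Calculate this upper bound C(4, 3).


Each vertex corresponds to some choice of n active constraints out of m, so the number of vertices is at most C(m, n) = m! / (n!(m-n)!).
m = 4, n = 3
Numerator: 4 * 3 * 2
Denominator: 3! = 6
C(4, 3) = 4


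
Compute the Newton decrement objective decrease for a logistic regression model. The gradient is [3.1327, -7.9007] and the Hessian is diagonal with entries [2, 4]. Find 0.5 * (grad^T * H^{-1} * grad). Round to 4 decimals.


Step 1: H is diagonal, so H^(-1) * g = [1.5664, -1.9752].
Step 2: g^T H^(-1) g = sum_i g_i^2 / H_ii
  = (3.1327)^2/2 + (-7.9007)^2/4
  = 4.9069 + 15.6053 = 20.5122
Step 3: Objective decrease = 0.5 * g^T H^(-1) g = 10.2561


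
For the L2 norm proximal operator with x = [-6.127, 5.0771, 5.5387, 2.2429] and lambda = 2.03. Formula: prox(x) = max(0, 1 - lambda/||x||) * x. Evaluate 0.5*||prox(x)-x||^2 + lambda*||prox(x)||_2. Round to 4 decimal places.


Step 1: Compute ||x||.
||x|| = 9.9511
Step 2: Compute scaling factor.
scale = max(0, 1 - 2.03/9.9511) = 0.796
Step 3: prox(x) = [-4.8771, 4.0414, 4.4088, 1.7854]
||prox(x)|| = 7.9211
Step 4: Proximal objective.
0.5*||prox-x||^2 = 2.0605
lambda*||prox|| = 16.0798
Total = 18.1403


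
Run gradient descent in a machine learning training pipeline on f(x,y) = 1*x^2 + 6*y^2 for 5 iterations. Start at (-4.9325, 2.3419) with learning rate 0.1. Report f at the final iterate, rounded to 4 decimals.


Gradient descent on f(x,y) = 1*x^2 + 6*y^2.
Starting point: (-4.9325, 2.3419), alpha = 0.1
Step 1: grad_x = 2*1*-4.9325 = -9.865, grad_y = 2*6*2.3419 = 28.1028
  x_1 = -4.9325 - 0.1*-9.865 = -3.946
  y_1 = 2.3419 - 0.1*28.1028 = -0.4684
Step 2: grad_x = 2*1*-3.946 = -7.892, grad_y = 2*6*-0.4684 = -5.6206
  x_2 = -3.946 - 0.1*-7.892 = -3.1568
  y_2 = -0.4684 - 0.1*-5.6206 = 0.0937
Step 3: grad_x = 2*1*-3.1568 = -6.3136, grad_y = 2*6*0.0937 = 1.1241
  x_3 = -3.1568 - 0.1*-6.3136 = -2.5254
  y_3 = 0.0937 - 0.1*1.1241 = -0.0187
Step 4: grad_x = 2*1*-2.5254 = -5.0509, grad_y = 2*6*-0.0187 = -0.2248
  x_4 = -2.5254 - 0.1*-5.0509 = -2.0204
  y_4 = -0.0187 - 0.1*-0.2248 = 0.0037
Step 5: grad_x = 2*1*-2.0204 = -4.0407, grad_y = 2*6*0.0037 = 0.045
  x_5 = -2.0204 - 0.1*-4.0407 = -1.6163
  y_5 = 0.0037 - 0.1*0.045 = -0.0007
f(-1.6163, -0.0007) = 1*(-1.6163)^2 + 6*(-0.0007)^2 = 2.6124


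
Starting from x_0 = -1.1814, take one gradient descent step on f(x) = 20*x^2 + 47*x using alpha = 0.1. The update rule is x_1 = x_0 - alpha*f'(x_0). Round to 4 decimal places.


We compute the gradient at x_0 and apply the update.
f'(x) = 40*x + 47
f'(-1.1814) = 40*-1.1814 + 47 = -0.256
x_1 = -1.1814 - 0.1*-0.256 = -1.1558


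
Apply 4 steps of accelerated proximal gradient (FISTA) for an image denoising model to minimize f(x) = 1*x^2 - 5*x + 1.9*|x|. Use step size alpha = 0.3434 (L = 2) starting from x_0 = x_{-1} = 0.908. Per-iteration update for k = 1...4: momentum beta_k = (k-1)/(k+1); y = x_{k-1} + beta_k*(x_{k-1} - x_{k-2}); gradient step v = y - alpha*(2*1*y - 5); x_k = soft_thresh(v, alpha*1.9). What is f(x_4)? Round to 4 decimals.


FISTA on f(x) = 1*x^2 - 5*x + 1.9*|x|
L = 2, alpha = 0.3434
Iteration 1: beta = 0.0, y = 0.908 + 0.0*(0.908 - 0.908) = 0.908
  grad(y) = -3.184, v = y - alpha*grad = 2.0014
  prox(v) = soft_thresh(2.0014, 0.6525) = 1.3489
Iteration 2: beta = 0.3333, y = 1.3489 + 0.3333*(1.3489 - 0.908) = 1.4959
  grad(y) = -2.0082, v = y - alpha*grad = 2.1855
  prox(v) = soft_thresh(2.1855, 0.6525) = 1.5331
Iteration 3: beta = 0.5, y = 1.5331 + 0.5*(1.5331 - 1.3489) = 1.6251
  grad(y) = -1.7498, v = y - alpha*grad = 2.226
  prox(v) = soft_thresh(2.226, 0.6525) = 1.5735
Iteration 4: beta = 0.6, y = 1.5735 + 0.6*(1.5735 - 1.5331) = 1.5978
  grad(y) = -1.8044, v = y - alpha*grad = 2.2174
  prox(v) = soft_thresh(2.2174, 0.6525) = 1.565
f(x_4) = 1*1.565^2 - 5*1.565 + 1.9*|1.565| = -2.4023


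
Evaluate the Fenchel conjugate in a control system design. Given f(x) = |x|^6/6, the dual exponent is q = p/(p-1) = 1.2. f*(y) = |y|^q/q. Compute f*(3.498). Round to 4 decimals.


The conjugate exponent q satisfies 1/p + 1/q = 1.
p = 6, so q = 6/(6 - 1) = 1.2
|y|^q = 3.498^1.2 = 4.4935
f*(3.498) = 4.4935 / 1.2 = 3.7446


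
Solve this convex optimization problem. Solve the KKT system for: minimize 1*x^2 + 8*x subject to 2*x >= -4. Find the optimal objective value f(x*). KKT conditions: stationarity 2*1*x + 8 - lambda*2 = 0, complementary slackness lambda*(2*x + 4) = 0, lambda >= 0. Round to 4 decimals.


Step 1: Try lambda = 0 (constraint inactive).
x_unc = -8/(2*1) = -4.0
Check: 2*-4.0 = -8.0 < -4 -- violated!
Step 2: Constraint must be active: 2*x = -4
x* = -4/2 = -2.0
lambda = (2*1*(-2.0) + 8)/2 = 2.0
Step 3: Compute optimal value.
f(x*) = 1*(-2.0)^2 + 8*(-2.0) = -12.0


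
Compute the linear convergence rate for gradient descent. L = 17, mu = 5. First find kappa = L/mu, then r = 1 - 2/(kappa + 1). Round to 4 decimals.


Step 1: Compute the condition number.
kappa = L/mu = 17/5 = 3.4
Step 2: Compute the convergence rate.
r = 1 - 2/(kappa + 1) = 1 - 2*mu/(L + mu) = (L - mu)/(L + mu) = 12/22 = 0.5455


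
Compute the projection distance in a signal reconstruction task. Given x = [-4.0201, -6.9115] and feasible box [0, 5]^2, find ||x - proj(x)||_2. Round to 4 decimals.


Project each component onto [0, 5].
clip(-4.0201) = 0.0, clip(-6.9115) = 0.0
Projection = [0.0, 0.0]
Squared diffs: [16.1612, 47.7688]
Distance = sqrt(63.93) = 7.9956


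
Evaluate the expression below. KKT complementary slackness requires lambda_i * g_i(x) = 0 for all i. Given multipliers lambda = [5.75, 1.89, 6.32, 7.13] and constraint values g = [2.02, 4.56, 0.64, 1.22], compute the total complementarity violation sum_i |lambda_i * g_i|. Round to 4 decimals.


KKT complementary slackness check:
lambda_1 * g_1 = 5.75 * 2.02 = 11.615
lambda_2 * g_2 = 1.89 * 4.56 = 8.6184
lambda_3 * g_3 = 6.32 * 0.64 = 4.0448
lambda_4 * g_4 = 7.13 * 1.22 = 8.6986
Total violation = 11.615 + 8.6184 + 4.0448 + 8.6986 = 32.9768


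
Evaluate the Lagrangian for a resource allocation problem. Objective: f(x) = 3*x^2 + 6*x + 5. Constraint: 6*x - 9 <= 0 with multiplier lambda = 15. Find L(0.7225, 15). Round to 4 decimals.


Step 1: Evaluate f(x).
f(0.7225) = 3*0.7225^2 + 6*0.7225 + 5 = 10.901
Step 2: Evaluate g(x).
g(0.7225) = 6*0.7225 - 9 = -4.665
Step 3: Compute Lagrangian.
L = 10.901 + 15*-4.665 = -59.074


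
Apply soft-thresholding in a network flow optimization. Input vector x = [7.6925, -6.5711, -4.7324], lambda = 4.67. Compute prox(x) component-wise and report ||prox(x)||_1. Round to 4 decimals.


Soft-thresholding with lambda = 4.67:
prox(7.6925) = sign(7.6925)*max(|7.6925| - 4.67, 0) = 3.0225
prox(-6.5711) = sign(-6.5711)*max(|-6.5711| - 4.67, 0) = -1.9011
prox(-4.7324) = sign(-4.7324)*max(|-4.7324| - 4.67, 0) = -0.0624
prox(x) = [3.0225, -1.9011, -0.0624]
||prox(x)||_1 = 3.0225 + 1.9011 + 0.0624 = 4.986


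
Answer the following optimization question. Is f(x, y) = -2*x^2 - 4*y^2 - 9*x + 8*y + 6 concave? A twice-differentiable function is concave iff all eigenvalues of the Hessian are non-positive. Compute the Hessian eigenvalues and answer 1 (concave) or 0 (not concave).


The Hessian of f(x,y) = -2*x^2 - 4*y^2 - 9*x + 8*y + 6 is:
H = [[-4, 0], [0, -8]]
Trace = -4 - 8 = -12
Determinant = -4*-8 - (0)^2 = 32
Discriminant = (-12)^2 - 4*32 = 16.0
Eigenvalues: lambda_1 = -8.0, lambda_2 = -4.0
The function is concave.

1


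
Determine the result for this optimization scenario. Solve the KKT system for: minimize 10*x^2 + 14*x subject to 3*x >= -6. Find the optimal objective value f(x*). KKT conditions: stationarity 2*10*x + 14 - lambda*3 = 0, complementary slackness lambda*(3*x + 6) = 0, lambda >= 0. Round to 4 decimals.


Step 1: Try lambda = 0 (constraint inactive).
Stationarity: 2*10*x + 14 = 0
x* = -14/(2*10) = -0.7
Check constraint: 3*-0.7 = -2.1 >= -6 -- satisfied.
Step 2: Compute optimal value.
f(x*) = 10*(-0.7)^2 + 14*(-0.7) = -4.9


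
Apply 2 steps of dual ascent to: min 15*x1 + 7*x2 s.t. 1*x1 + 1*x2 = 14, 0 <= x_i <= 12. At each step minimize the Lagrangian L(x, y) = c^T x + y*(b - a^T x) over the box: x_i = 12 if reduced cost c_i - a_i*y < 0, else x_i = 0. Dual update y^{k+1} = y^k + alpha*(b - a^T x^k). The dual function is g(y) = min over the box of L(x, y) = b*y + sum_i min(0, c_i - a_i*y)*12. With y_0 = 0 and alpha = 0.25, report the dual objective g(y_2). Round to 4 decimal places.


Dual ascent for LP: min 15*x1 + 7*x2, 1*x1 + 1*x2 = 14, 0 <= x_i <= 12
Step 1: y^k = 0.0, reduced costs: (15.0, 7.0)
  x^k = (0.0, 0.0), subgradient = b - a^T x = 14.0
  y^{k+1} = 0.0 + 0.25*14.0 = 3.5
Step 2: y^k = 3.5, reduced costs: (11.5, 3.5)
  x^k = (0.0, 0.0), subgradient = b - a^T x = 14.0
  y^{k+1} = 3.5 + 0.25*14.0 = 7.0
Dual objective at y_2 = 7.0: reduced costs (8.0, 0.0), box minimizer x = (0.0, 0.0)
g(y_2) = b*y + (c1 - a1*y)*x1 + (c2 - a2*y)*x2 = 14*7.0 + 8.0*0.0 + 0.0*0.0 = 98.0 + 0.0 + 0.0 = 98.0


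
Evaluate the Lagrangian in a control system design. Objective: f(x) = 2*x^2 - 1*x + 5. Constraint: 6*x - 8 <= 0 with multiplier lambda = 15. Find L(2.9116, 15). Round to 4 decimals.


Step 1: Evaluate f(x).
f(2.9116) = 2*2.9116^2 - 1*2.9116 + 5 = 19.0432
Step 2: Evaluate g(x).
g(2.9116) = 6*2.9116 - 8 = 9.4696
Step 3: Compute Lagrangian.
L = 19.0432 + 15*9.4696 = 161.0872


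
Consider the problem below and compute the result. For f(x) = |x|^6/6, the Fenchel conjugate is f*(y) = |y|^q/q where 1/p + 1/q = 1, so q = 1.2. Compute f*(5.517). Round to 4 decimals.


The conjugate exponent q satisfies 1/p + 1/q = 1.
p = 6, so q = 6/(6 - 1) = 1.2
|y|^q = 5.517^1.2 = 7.7633
f*(5.517) = 7.7633 / 1.2 = 6.4694


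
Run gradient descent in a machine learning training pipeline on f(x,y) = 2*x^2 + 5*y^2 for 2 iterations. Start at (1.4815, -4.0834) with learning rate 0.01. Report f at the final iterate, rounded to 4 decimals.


Gradient descent on f(x,y) = 2*x^2 + 5*y^2.
Starting point: (1.4815, -4.0834), alpha = 0.01
Step 1: grad_x = 2*2*1.4815 = 5.926, grad_y = 2*5*-4.0834 = -40.834
  x_1 = 1.4815 - 0.01*5.926 = 1.4222
  y_1 = -4.0834 - 0.01*-40.834 = -3.6751
Step 2: grad_x = 2*2*1.4222 = 5.689, grad_y = 2*5*-3.6751 = -36.7506
  x_2 = 1.4222 - 0.01*5.689 = 1.3654
  y_2 = -3.6751 - 0.01*-36.7506 = -3.3076
f(1.3654, -3.3076) = 2*1.3654^2 + 5*(-3.3076)^2 = 58.4279


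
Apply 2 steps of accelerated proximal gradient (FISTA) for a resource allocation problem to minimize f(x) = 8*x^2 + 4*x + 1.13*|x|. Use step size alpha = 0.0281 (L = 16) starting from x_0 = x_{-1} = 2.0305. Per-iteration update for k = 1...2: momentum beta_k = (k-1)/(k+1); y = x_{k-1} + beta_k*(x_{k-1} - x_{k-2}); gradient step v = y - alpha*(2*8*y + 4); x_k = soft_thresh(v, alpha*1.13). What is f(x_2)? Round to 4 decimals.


FISTA on f(x) = 8*x^2 + 4*x + 1.13*|x|
L = 16, alpha = 0.0281
Iteration 1: beta = 0.0, y = 2.0305 + 0.0*(2.0305 - 2.0305) = 2.0305
  grad(y) = 36.488, v = y - alpha*grad = 1.0052
  prox(v) = soft_thresh(1.0052, 0.0318) = 0.9734
Iteration 2: beta = 0.3333, y = 0.9734 + 0.3333*(0.9734 - 2.0305) = 0.6211
  grad(y) = 13.9373, v = y - alpha*grad = 0.2294
  prox(v) = soft_thresh(0.2294, 0.0318) = 0.1977
f(x_2) = 8*0.1977^2 + 4*0.1977 + 1.13*|0.1977| = 1.3268


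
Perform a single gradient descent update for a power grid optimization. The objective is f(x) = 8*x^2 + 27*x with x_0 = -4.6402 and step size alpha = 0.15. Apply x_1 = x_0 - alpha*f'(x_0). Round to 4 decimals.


We compute the gradient at x_0 and apply the update.
f'(x) = 16*x + 27
f'(-4.6402) = 16*-4.6402 + 27 = -47.2432
x_1 = -4.6402 - 0.15*-47.2432 = 2.4463


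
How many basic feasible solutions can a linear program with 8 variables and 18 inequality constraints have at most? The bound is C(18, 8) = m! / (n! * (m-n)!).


Each vertex corresponds to some choice of n active constraints out of m, so the number of vertices is at most C(m, n) = m! / (n!(m-n)!).
m = 18, n = 8
Numerator: 18 * 17 * 16 * 15 * 14 * 13 * 12 * 11
Denominator: 8! = 40320
C(18, 8) = 43758


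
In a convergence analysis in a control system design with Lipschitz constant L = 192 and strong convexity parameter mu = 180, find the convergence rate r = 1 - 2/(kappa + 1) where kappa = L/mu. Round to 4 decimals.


Step 1: Compute the condition number.
kappa = L/mu = 192/180 = 1.0667
Step 2: Compute the convergence rate.
r = 1 - 2/(kappa + 1) = 1 - 2*mu/(L + mu) = (L - mu)/(L + mu) = 12/372 = 0.0323


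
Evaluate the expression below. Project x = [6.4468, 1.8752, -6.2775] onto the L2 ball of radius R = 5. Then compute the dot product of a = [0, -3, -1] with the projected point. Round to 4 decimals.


Step 1: Compute ||x|| (intermediates to 6 decimals).
||x|| = sqrt(6.4468^2 + 1.8752^2 + (-6.2775)^2) = 9.191551
Step 2: Project.
Since ||x|| > R, scale = R/||x|| = 5/9.191551 = 0.543978, proj(x) = scale * x
proj(x) = [3.506917, 1.020068, -3.414822]
Step 3: Dot product.
a^T * proj(x) = 0*3.506917 - 3*1.020068 - 1*(-3.414822) = 0.3546


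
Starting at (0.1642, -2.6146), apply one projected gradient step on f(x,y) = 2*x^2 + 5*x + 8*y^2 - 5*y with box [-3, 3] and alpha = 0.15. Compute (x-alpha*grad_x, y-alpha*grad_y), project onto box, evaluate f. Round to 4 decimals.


Step 1: Compute gradient at (0.1642, -2.6146).
grad_x = 2*2*0.1642 + 5 = 5.6568
grad_y = 2*8*-2.6146 - 5 = -46.8336
Step 2: Gradient step.
x_raw = 0.1642 - 0.15*5.6568 = -0.6843
y_raw = -2.6146 - 0.15*-46.8336 = 4.4104
Step 3: Project onto [-3, 3].
x_proj = clip(-0.6843) = -0.6843
y_proj = clip(4.4104) = 3.0
Step 4: Evaluate f.
f(-0.6843, 3.0) = 54.515


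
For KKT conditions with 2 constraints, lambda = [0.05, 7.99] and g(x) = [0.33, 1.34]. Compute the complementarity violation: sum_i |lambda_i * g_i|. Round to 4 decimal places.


KKT complementary slackness check:
lambda_1 * g_1 = 0.05 * 0.33 = 0.0165
lambda_2 * g_2 = 7.99 * 1.34 = 10.7066
Total violation = 0.0165 + 10.7066 = 10.7231


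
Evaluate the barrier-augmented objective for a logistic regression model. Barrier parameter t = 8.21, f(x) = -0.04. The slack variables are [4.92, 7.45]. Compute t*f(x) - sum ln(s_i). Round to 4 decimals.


Step 1: Compute log-barrier.
ln values: [1.5933, 2.0082]
phi = -(1.5933 + 2.0082) = -3.6015
Step 2: Compute augmented objective.
t*f(x) = 8.21*-0.04 = -0.3284
Total = -0.3284 - 3.6015 = -3.9299


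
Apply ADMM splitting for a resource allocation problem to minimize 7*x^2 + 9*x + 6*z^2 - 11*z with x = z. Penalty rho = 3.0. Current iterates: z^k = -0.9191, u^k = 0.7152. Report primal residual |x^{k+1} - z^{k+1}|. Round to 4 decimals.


ADMM iteration with rho = 3.0, z^k = -0.9191, u^k = 0.7152
Step 1: x-update.
Minimize 7*x^2 + 9*x + (3.0/2)*(x + 0.9191 + 0.7152)^2
FOC: (2*7 + 3.0)*x = -9 + 3.0*(-0.9191 - 0.7152)
x^{k+1} = -0.8178
Step 2: z-update.
Minimize 6*z^2 - 11*z + (3.0/2)*(-0.8178 - z + 0.7152)^2
FOC: (2*6 + 3.0)*z = 11 + 3.0*(-0.8178 + 0.7152)
z^{k+1} = 0.7128
Step 3: u-update.
u^{k+1} = 0.7152 - 0.8178 - 0.7128 = -0.8154
Step 4: Primal residual = |-0.8178 - 0.7128| = 1.5306


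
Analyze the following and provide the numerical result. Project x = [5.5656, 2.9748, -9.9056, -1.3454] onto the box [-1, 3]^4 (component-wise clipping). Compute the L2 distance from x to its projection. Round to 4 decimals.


Project each component onto [-1, 3].
clip(5.5656) = 3.0, clip(2.9748) = 2.9748, clip(-9.9056) = -1.0, clip(-1.3454) = -1.0
Projection = [3.0, 2.9748, -1.0, -1.0]
Squared diffs: [6.5823, 0.0, 79.3097, 0.1193]
Distance = sqrt(86.0113) = 9.2742


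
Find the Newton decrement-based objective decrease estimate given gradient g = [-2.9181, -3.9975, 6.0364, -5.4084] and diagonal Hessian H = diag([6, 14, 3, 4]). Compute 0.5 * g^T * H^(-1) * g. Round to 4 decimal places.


Step 1: H is diagonal, so H^(-1) * g = [-0.4864, -0.2855, 2.0121, -1.3521].
Step 2: g^T H^(-1) g = sum_i g_i^2 / H_ii
  = (-2.9181)^2/6 + (-3.9975)^2/14 + (6.0364)^2/3 + (-5.4084)^2/4
  = 1.4192 + 1.1414 + 12.146 + 7.3127 = 22.0194
Step 3: Objective decrease = 0.5 * g^T H^(-1) g = 11.0097


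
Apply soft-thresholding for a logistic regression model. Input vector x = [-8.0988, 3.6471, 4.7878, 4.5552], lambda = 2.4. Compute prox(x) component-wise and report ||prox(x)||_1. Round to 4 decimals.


Soft-thresholding with lambda = 2.4:
prox(-8.0988) = sign(-8.0988)*max(|-8.0988| - 2.4, 0) = -5.6988
prox(3.6471) = sign(3.6471)*max(|3.6471| - 2.4, 0) = 1.2471
prox(4.7878) = sign(4.7878)*max(|4.7878| - 2.4, 0) = 2.3878
prox(4.5552) = sign(4.5552)*max(|4.5552| - 2.4, 0) = 2.1552
prox(x) = [-5.6988, 1.2471, 2.3878, 2.1552]
||prox(x)||_1 = 5.6988 + 1.2471 + 2.3878 + 2.1552 = 11.4889


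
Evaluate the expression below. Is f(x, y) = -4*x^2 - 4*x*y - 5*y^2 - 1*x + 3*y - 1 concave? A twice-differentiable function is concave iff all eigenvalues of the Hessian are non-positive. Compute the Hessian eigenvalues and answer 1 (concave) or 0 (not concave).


The Hessian of f(x,y) = -4*x^2 - 4*x*y - 5*y^2 - 1*x + 3*y - 1 is:
H = [[-8, -4], [-4, -10]]
Trace = -8 - 10 = -18
Determinant = -8*-10 - (-4)^2 = 64
Discriminant = (-18)^2 - 4*64 = 68.0
Eigenvalues: lambda_1 = -13.1231, lambda_2 = -4.8769
The function is concave.

1


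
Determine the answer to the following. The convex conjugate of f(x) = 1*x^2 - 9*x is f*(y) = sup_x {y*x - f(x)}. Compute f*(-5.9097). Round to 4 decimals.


f*(y) = sup_x {y*x - a*x^2 - b*x} = sup_x {(y-b)*x - a*x^2}
FOC: (y - b) - 2a*x = 0 => x* = (y - b)/(2a)
x* = (-5.9097 + 9)/(2*1) = 1.5452
f*(-5.9097) = (y-b)^2/(4a) = (-5.9097 + 9)^2/(4*1)
= 9.55/4 = 2.3875


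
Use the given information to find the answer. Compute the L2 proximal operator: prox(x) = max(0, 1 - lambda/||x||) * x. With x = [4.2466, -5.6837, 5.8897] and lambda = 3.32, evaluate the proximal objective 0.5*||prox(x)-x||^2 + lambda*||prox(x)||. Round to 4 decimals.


Step 1: Compute ||x||.
||x|| = 9.221
Step 2: Compute scaling factor.
scale = max(0, 1 - 3.32/9.221) = 0.64
Step 3: prox(x) = [2.7176, -3.6373, 3.7691]
||prox(x)|| = 5.901
Step 4: Proximal objective.
0.5*||prox-x||^2 = 5.5112
lambda*||prox|| = 19.5913
Total = 25.1025


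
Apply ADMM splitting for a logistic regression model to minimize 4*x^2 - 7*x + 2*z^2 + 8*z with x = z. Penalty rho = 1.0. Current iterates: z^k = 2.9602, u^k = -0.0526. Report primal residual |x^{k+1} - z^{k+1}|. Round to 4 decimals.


ADMM iteration with rho = 1.0, z^k = 2.9602, u^k = -0.0526
Step 1: x-update.
Minimize 4*x^2 - 7*x + (1.0/2)*(x - 2.9602 - 0.0526)^2
FOC: (2*4 + 1.0)*x = 7 + 1.0*(2.9602 + 0.0526)
x^{k+1} = 1.1125
Step 2: z-update.
Minimize 2*z^2 + 8*z + (1.0/2)*(1.1125 - z - 0.0526)^2
FOC: (2*2 + 1.0)*z = -8 + 1.0*(1.1125 - 0.0526)
z^{k+1} = -1.388
Step 3: u-update.
u^{k+1} = -0.0526 + 1.1125 + 1.388 = 2.4479
Step 4: Primal residual = |1.1125 + 1.388| = 2.5005


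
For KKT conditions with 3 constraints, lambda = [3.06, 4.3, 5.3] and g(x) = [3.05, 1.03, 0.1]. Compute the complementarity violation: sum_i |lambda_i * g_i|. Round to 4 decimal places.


KKT complementary slackness check:
lambda_1 * g_1 = 3.06 * 3.05 = 9.333
lambda_2 * g_2 = 4.3 * 1.03 = 4.429
lambda_3 * g_3 = 5.3 * 0.1 = 0.53
Total violation = 9.333 + 4.429 + 0.53 = 14.292


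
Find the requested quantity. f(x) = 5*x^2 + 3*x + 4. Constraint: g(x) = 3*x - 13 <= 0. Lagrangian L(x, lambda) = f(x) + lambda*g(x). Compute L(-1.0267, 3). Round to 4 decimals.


Step 1: Evaluate f(x).
f(-1.0267) = 5*(-1.0267)^2 + 3*(-1.0267) + 4 = 6.1905
Step 2: Evaluate g(x).
g(-1.0267) = 3*-1.0267 - 13 = -16.0801
Step 3: Compute Lagrangian.
L = 6.1905 + 3*-16.0801 = -42.0498


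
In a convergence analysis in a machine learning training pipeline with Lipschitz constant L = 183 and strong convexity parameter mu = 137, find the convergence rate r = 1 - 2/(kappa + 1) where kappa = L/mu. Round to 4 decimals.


Step 1: Compute the condition number.
kappa = L/mu = 183/137 = 1.3358
Step 2: Compute the convergence rate.
r = 1 - 2/(kappa + 1) = 1 - 2*mu/(L + mu) = (L - mu)/(L + mu) = 46/320 = 0.1438


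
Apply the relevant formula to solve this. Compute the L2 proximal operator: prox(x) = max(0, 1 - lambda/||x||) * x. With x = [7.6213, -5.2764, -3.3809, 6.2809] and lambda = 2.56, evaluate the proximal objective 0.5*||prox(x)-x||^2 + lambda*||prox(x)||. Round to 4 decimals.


Step 1: Compute ||x||.
||x|| = 11.6964
Step 2: Compute scaling factor.
scale = max(0, 1 - 2.56/11.6964) = 0.7811
Step 3: prox(x) = [5.9532, -4.1215, -2.6409, 4.9062]
||prox(x)|| = 9.1364
Step 4: Proximal objective.
0.5*||prox-x||^2 = 3.2768
lambda*||prox|| = 23.3892
Total = 26.6659


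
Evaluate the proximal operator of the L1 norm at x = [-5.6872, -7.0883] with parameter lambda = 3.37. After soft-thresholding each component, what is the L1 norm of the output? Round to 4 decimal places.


Soft-thresholding with lambda = 3.37:
prox(-5.6872) = sign(-5.6872)*max(|-5.6872| - 3.37, 0) = -2.3172
prox(-7.0883) = sign(-7.0883)*max(|-7.0883| - 3.37, 0) = -3.7183
prox(x) = [-2.3172, -3.7183]
||prox(x)||_1 = 2.3172 + 3.7183 = 6.0355


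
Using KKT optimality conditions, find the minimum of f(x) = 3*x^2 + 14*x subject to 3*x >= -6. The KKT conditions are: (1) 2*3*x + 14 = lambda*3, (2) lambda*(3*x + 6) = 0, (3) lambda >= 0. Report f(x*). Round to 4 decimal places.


Step 1: Try lambda = 0 (constraint inactive).
x_unc = -14/(2*3) = -2.3333
Check: 3*-2.3333 = -6.9999 < -6 -- violated!
Step 2: Constraint must be active: 3*x = -6
x* = -6/3 = -2.0
lambda = (2*3*(-2.0) + 14)/3 = 0.6667
Step 3: Compute optimal value.
f(x*) = 3*(-2.0)^2 + 14*(-2.0) = -16.0


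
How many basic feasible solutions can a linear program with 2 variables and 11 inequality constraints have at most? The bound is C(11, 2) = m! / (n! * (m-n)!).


Each vertex corresponds to some choice of n active constraints out of m, so the number of vertices is at most C(m, n) = m! / (n!(m-n)!).
m = 11, n = 2
Numerator: 11 * 10
Denominator: 2! = 2
C(11, 2) = 55


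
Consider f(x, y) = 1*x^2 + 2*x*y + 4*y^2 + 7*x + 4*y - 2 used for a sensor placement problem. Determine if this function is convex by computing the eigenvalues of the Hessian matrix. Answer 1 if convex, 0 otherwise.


The Hessian of f(x,y) = 1*x^2 + 2*x*y + 4*y^2 + 7*x + 4*y - 2 is:
H = [[2, 2], [2, 8]]
Trace = 2 + 8 = 10
Determinant = 2*8 - (2)^2 = 12
Discriminant = (10)^2 - 4*12 = 52.0
Eigenvalues: lambda_1 = 1.3944, lambda_2 = 8.6056
The function is convex.

1


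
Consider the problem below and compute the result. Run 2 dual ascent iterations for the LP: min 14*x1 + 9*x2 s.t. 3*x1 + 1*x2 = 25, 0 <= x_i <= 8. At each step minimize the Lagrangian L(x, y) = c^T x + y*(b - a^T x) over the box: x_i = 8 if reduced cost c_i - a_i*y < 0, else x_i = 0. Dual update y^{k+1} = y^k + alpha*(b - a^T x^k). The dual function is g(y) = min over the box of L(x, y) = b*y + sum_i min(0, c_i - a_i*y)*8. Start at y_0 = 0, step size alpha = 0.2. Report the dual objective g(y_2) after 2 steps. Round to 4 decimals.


Dual ascent for LP: min 14*x1 + 9*x2, 3*x1 + 1*x2 = 25, 0 <= x_i <= 8
Step 1: y^k = 0.0, reduced costs: (14.0, 9.0)
  x^k = (0.0, 0.0), subgradient = b - a^T x = 25.0
  y^{k+1} = 0.0 + 0.2*25.0 = 5.0
Step 2: y^k = 5.0, reduced costs: (-1.0, 4.0)
  x^k = (8.0, 0.0), subgradient = b - a^T x = 1.0
  y^{k+1} = 5.0 + 0.2*1.0 = 5.2
Dual objective at y_2 = 5.2: reduced costs (-1.6, 3.8), box minimizer x = (8.0, 0.0)
g(y_2) = b*y + (c1 - a1*y)*x1 + (c2 - a2*y)*x2 = 25*5.2 + (-1.6)*8.0 + 3.8*0.0 = 130.0 - 12.8 + 0.0 = 117.2


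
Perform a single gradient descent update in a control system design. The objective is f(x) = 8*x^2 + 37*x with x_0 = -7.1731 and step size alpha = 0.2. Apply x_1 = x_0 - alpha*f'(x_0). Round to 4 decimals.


We compute the gradient at x_0 and apply the update.
f'(x) = 16*x + 37
f'(-7.1731) = 16*-7.1731 + 37 = -77.7696
x_1 = -7.1731 - 0.2*-77.7696 = 8.3808


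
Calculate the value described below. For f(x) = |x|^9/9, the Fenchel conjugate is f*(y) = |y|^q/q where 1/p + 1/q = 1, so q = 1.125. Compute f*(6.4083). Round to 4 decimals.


The conjugate exponent q satisfies 1/p + 1/q = 1.
p = 9, so q = 9/(9 - 1) = 1.125
|y|^q = 6.4083^1.125 = 8.0832
f*(6.4083) = 8.0832 / 1.125 = 7.1851


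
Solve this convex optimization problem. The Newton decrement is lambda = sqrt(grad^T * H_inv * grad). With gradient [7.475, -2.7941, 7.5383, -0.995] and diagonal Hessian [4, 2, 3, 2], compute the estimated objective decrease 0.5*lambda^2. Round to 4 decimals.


Step 1: H is diagonal, so H^(-1) * g = [1.8688, -1.3971, 2.5128, -0.4975].
Step 2: g^T H^(-1) g = sum_i g_i^2 / H_ii
  = (7.475)^2/4 + (-2.7941)^2/2 + (7.5383)^2/3 + (-0.995)^2/2
  = 13.9689 + 3.9035 + 18.942 + 0.495 = 37.3094
Step 3: Objective decrease = 0.5 * g^T H^(-1) g = 18.6547


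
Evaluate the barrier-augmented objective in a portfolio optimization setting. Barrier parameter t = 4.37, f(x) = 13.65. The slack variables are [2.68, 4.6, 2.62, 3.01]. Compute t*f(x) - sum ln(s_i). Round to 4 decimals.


Step 1: Compute log-barrier.
ln values: [0.9858, 1.5261, 0.9632, 1.1019]
phi = -(0.9858 + 1.5261 + 0.9632 + 1.1019) = -4.577
Step 2: Compute augmented objective.
t*f(x) = 4.37*13.65 = 59.6505
Total = 59.6505 - 4.577 = 55.0735
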